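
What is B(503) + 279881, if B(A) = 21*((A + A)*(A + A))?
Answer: 21532637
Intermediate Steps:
B(A) = 84*A² (B(A) = 21*((2*A)*(2*A)) = 21*(4*A²) = 84*A²)
B(503) + 279881 = 84*503² + 279881 = 84*253009 + 279881 = 21252756 + 279881 = 21532637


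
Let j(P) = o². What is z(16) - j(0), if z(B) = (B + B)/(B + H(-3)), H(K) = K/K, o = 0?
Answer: 32/17 ≈ 1.8824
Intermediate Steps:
H(K) = 1
j(P) = 0 (j(P) = 0² = 0)
z(B) = 2*B/(1 + B) (z(B) = (B + B)/(B + 1) = (2*B)/(1 + B) = 2*B/(1 + B))
z(16) - j(0) = 2*16/(1 + 16) - 1*0 = 2*16/17 + 0 = 2*16*(1/17) + 0 = 32/17 + 0 = 32/17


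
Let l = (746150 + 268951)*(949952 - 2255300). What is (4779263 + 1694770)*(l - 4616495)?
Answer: -8578512443721111219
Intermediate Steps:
l = -1325060060148 (l = 1015101*(-1305348) = -1325060060148)
(4779263 + 1694770)*(l - 4616495) = (4779263 + 1694770)*(-1325060060148 - 4616495) = 6474033*(-1325064676643) = -8578512443721111219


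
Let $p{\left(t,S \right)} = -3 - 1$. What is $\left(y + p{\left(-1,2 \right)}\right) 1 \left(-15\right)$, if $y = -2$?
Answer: $90$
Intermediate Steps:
$p{\left(t,S \right)} = -4$ ($p{\left(t,S \right)} = -3 - 1 = -4$)
$\left(y + p{\left(-1,2 \right)}\right) 1 \left(-15\right) = \left(-2 - 4\right) 1 \left(-15\right) = \left(-6\right) 1 \left(-15\right) = \left(-6\right) \left(-15\right) = 90$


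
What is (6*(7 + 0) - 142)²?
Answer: 10000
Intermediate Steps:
(6*(7 + 0) - 142)² = (6*7 - 142)² = (42 - 142)² = (-100)² = 10000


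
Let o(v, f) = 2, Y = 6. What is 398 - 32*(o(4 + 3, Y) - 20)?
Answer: 974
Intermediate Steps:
398 - 32*(o(4 + 3, Y) - 20) = 398 - 32*(2 - 20) = 398 - 32*(-18) = 398 + 576 = 974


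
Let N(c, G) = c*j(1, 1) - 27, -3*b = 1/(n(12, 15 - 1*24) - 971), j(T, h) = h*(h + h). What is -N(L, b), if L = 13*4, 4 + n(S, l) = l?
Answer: -77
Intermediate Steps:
j(T, h) = 2*h² (j(T, h) = h*(2*h) = 2*h²)
n(S, l) = -4 + l
b = 1/2952 (b = -1/(3*((-4 + (15 - 1*24)) - 971)) = -1/(3*((-4 + (15 - 24)) - 971)) = -1/(3*((-4 - 9) - 971)) = -1/(3*(-13 - 971)) = -⅓/(-984) = -⅓*(-1/984) = 1/2952 ≈ 0.00033875)
L = 52
N(c, G) = -27 + 2*c (N(c, G) = c*(2*1²) - 27 = c*(2*1) - 27 = c*2 - 27 = 2*c - 27 = -27 + 2*c)
-N(L, b) = -(-27 + 2*52) = -(-27 + 104) = -1*77 = -77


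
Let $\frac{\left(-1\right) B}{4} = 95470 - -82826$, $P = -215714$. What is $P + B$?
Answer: $-928898$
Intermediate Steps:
$B = -713184$ ($B = - 4 \left(95470 - -82826\right) = - 4 \left(95470 + 82826\right) = \left(-4\right) 178296 = -713184$)
$P + B = -215714 - 713184 = -928898$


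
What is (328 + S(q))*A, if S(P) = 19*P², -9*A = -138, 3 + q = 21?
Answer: 298264/3 ≈ 99421.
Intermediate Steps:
q = 18 (q = -3 + 21 = 18)
A = 46/3 (A = -⅑*(-138) = 46/3 ≈ 15.333)
(328 + S(q))*A = (328 + 19*18²)*(46/3) = (328 + 19*324)*(46/3) = (328 + 6156)*(46/3) = 6484*(46/3) = 298264/3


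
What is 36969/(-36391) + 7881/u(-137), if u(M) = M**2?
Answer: -407073690/683022679 ≈ -0.59599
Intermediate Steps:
36969/(-36391) + 7881/u(-137) = 36969/(-36391) + 7881/((-137)**2) = 36969*(-1/36391) + 7881/18769 = -36969/36391 + 7881*(1/18769) = -36969/36391 + 7881/18769 = -407073690/683022679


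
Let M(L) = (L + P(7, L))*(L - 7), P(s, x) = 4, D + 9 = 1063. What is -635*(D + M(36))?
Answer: -1405890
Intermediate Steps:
D = 1054 (D = -9 + 1063 = 1054)
M(L) = (-7 + L)*(4 + L) (M(L) = (L + 4)*(L - 7) = (4 + L)*(-7 + L) = (-7 + L)*(4 + L))
-635*(D + M(36)) = -635*(1054 + (-28 + 36² - 3*36)) = -635*(1054 + (-28 + 1296 - 108)) = -635*(1054 + 1160) = -635*2214 = -1405890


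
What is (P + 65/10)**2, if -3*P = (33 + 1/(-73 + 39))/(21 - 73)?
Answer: 1267146409/28132416 ≈ 45.042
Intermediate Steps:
P = 1121/5304 (P = -(33 + 1/(-73 + 39))/(3*(21 - 73)) = -(33 + 1/(-34))/(3*(-52)) = -(33 - 1/34)*(-1)/(3*52) = -1121*(-1)/(102*52) = -1/3*(-1121/1768) = 1121/5304 ≈ 0.21135)
(P + 65/10)**2 = (1121/5304 + 65/10)**2 = (1121/5304 + 65*(1/10))**2 = (1121/5304 + 13/2)**2 = (35597/5304)**2 = 1267146409/28132416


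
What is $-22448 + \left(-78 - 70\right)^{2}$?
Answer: $-544$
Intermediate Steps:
$-22448 + \left(-78 - 70\right)^{2} = -22448 + \left(-148\right)^{2} = -22448 + 21904 = -544$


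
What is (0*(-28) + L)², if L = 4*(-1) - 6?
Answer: 100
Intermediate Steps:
L = -10 (L = -4 - 6 = -10)
(0*(-28) + L)² = (0*(-28) - 10)² = (0 - 10)² = (-10)² = 100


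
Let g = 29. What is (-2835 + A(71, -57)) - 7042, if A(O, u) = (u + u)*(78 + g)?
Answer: -22075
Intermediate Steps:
A(O, u) = 214*u (A(O, u) = (u + u)*(78 + 29) = (2*u)*107 = 214*u)
(-2835 + A(71, -57)) - 7042 = (-2835 + 214*(-57)) - 7042 = (-2835 - 12198) - 7042 = -15033 - 7042 = -22075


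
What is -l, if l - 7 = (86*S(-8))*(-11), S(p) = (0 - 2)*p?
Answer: 15129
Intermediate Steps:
S(p) = -2*p
l = -15129 (l = 7 + (86*(-2*(-8)))*(-11) = 7 + (86*16)*(-11) = 7 + 1376*(-11) = 7 - 15136 = -15129)
-l = -1*(-15129) = 15129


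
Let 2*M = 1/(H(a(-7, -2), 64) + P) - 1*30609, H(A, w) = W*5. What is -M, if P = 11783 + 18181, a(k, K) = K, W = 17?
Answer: 459884920/30049 ≈ 15305.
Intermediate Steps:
P = 29964
H(A, w) = 85 (H(A, w) = 17*5 = 85)
M = -459884920/30049 (M = (1/(85 + 29964) - 1*30609)/2 = (1/30049 - 30609)/2 = (½)*(-919769840/30049) = -459884920/30049 ≈ -15305.)
-M = -1*(-459884920/30049) = 459884920/30049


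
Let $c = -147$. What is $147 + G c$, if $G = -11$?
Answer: $1764$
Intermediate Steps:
$147 + G c = 147 - -1617 = 147 + 1617 = 1764$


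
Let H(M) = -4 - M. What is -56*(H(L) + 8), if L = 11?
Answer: 392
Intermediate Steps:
-56*(H(L) + 8) = -56*((-4 - 1*11) + 8) = -56*((-4 - 11) + 8) = -56*(-15 + 8) = -56*(-7) = 392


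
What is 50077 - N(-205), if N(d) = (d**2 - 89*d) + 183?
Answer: -10376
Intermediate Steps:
N(d) = 183 + d**2 - 89*d
50077 - N(-205) = 50077 - (183 + (-205)**2 - 89*(-205)) = 50077 - (183 + 42025 + 18245) = 50077 - 1*60453 = 50077 - 60453 = -10376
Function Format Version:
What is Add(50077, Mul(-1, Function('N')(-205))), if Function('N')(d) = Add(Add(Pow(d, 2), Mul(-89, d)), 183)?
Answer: -10376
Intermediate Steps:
Function('N')(d) = Add(183, Pow(d, 2), Mul(-89, d))
Add(50077, Mul(-1, Function('N')(-205))) = Add(50077, Mul(-1, Add(183, Pow(-205, 2), Mul(-89, -205)))) = Add(50077, Mul(-1, Add(183, 42025, 18245))) = Add(50077, Mul(-1, 60453)) = Add(50077, -60453) = -10376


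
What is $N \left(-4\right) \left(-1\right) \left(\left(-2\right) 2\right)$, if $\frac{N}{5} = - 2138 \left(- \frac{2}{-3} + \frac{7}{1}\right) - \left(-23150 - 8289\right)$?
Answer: $- \frac{3611440}{3} \approx -1.2038 \cdot 10^{6}$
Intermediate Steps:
$N = \frac{225715}{3}$ ($N = 5 \left(- 2138 \left(- \frac{2}{-3} + \frac{7}{1}\right) - \left(-23150 - 8289\right)\right) = 5 \left(- 2138 \left(\left(-2\right) \left(- \frac{1}{3}\right) + 7 \cdot 1\right) - \left(-23150 - 8289\right)\right) = 5 \left(- 2138 \left(\frac{2}{3} + 7\right) - -31439\right) = 5 \left(\left(-2138\right) \frac{23}{3} + 31439\right) = 5 \left(- \frac{49174}{3} + 31439\right) = 5 \cdot \frac{45143}{3} = \frac{225715}{3} \approx 75238.0$)
$N \left(-4\right) \left(-1\right) \left(\left(-2\right) 2\right) = \frac{225715 \left(-4\right) \left(-1\right) \left(\left(-2\right) 2\right)}{3} = \frac{225715 \cdot 4 \left(-4\right)}{3} = \frac{225715}{3} \left(-16\right) = - \frac{3611440}{3}$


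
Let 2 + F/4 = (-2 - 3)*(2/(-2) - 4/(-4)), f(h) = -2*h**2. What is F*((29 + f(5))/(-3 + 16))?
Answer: 168/13 ≈ 12.923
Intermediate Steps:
F = -8 (F = -8 + 4*((-2 - 3)*(2/(-2) - 4/(-4))) = -8 + 4*(-5*(2*(-1/2) - 4*(-1/4))) = -8 + 4*(-5*(-1 + 1)) = -8 + 4*(-5*0) = -8 + 4*0 = -8 + 0 = -8)
F*((29 + f(5))/(-3 + 16)) = -8*(29 - 2*5**2)/(-3 + 16) = -8*(29 - 2*25)/13 = -8*(29 - 50)/13 = -(-168)/13 = -8*(-21/13) = 168/13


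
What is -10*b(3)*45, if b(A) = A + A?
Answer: -2700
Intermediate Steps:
b(A) = 2*A
-10*b(3)*45 = -20*3*45 = -10*6*45 = -60*45 = -2700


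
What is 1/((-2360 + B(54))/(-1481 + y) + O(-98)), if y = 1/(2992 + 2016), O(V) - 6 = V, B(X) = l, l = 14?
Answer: -7416847/670601156 ≈ -0.011060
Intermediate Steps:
B(X) = 14
O(V) = 6 + V
y = 1/5008 ≈ 0.00019968
1/((-2360 + B(54))/(-1481 + y) + O(-98)) = 1/((-2360 + 14)/(-1481 + 1/5008) + (6 - 98)) = 1/(-2346/(-7416847/5008) - 92) = 1/(-2346*(-5008/7416847) - 92) = 1/(11748768/7416847 - 92) = 1/(-670601156/7416847) = -7416847/670601156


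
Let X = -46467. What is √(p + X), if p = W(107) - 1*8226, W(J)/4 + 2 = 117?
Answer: I*√54233 ≈ 232.88*I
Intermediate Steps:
W(J) = 460 (W(J) = -8 + 4*117 = -8 + 468 = 460)
p = -7766 (p = 460 - 1*8226 = 460 - 8226 = -7766)
√(p + X) = √(-7766 - 46467) = √(-54233) = I*√54233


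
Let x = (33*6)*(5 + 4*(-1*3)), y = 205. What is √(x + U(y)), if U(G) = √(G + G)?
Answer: √(-1386 + √410) ≈ 36.956*I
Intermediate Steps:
x = -1386 (x = 198*(5 + 4*(-3)) = 198*(5 - 12) = 198*(-7) = -1386)
U(G) = √2*√G (U(G) = √(2*G) = √2*√G)
√(x + U(y)) = √(-1386 + √2*√205) = √(-1386 + √410)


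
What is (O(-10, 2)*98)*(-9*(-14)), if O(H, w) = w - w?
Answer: 0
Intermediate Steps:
O(H, w) = 0
(O(-10, 2)*98)*(-9*(-14)) = (0*98)*(-9*(-14)) = 0*126 = 0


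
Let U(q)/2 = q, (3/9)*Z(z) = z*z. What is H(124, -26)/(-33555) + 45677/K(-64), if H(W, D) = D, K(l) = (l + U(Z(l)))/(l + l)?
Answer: -3065373512/12851565 ≈ -238.52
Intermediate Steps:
Z(z) = 3*z² (Z(z) = 3*(z*z) = 3*z²)
U(q) = 2*q
K(l) = (l + 6*l²)/(2*l) (K(l) = (l + 2*(3*l²))/(l + l) = (l + 6*l²)/((2*l)) = (l + 6*l²)*(1/(2*l)) = (l + 6*l²)/(2*l))
H(124, -26)/(-33555) + 45677/K(-64) = -26/(-33555) + 45677/(½ + 3*(-64)) = -26*(-1/33555) + 45677/(½ - 192) = 26/33555 + 45677/(-383/2) = 26/33555 + 45677*(-2/383) = 26/33555 - 91354/383 = -3065373512/12851565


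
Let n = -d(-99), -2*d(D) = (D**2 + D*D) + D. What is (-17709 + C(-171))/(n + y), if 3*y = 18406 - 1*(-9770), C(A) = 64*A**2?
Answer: 3707430/38287 ≈ 96.833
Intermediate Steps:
d(D) = -D**2 - D/2 (d(D) = -((D**2 + D*D) + D)/2 = -((D**2 + D**2) + D)/2 = -(2*D**2 + D)/2 = -(D + 2*D**2)/2 = -D**2 - D/2)
y = 9392 (y = (18406 - 1*(-9770))/3 = (18406 + 9770)/3 = (1/3)*28176 = 9392)
n = 19503/2 (n = -(-1)*(-99)*(1/2 - 99) = -(-1)*(-99)*(-197)/2 = -1*(-19503/2) = 19503/2 ≈ 9751.5)
(-17709 + C(-171))/(n + y) = (-17709 + 64*(-171)**2)/(19503/2 + 9392) = (-17709 + 64*29241)/(38287/2) = (-17709 + 1871424)*(2/38287) = 1853715*(2/38287) = 3707430/38287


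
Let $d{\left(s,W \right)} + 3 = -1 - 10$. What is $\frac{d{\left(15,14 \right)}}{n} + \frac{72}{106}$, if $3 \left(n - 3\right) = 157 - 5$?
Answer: $\frac{510}{1219} \approx 0.41838$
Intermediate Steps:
$d{\left(s,W \right)} = -14$ ($d{\left(s,W \right)} = -3 - 11 = -14$)
$n = \frac{161}{3}$ ($n = 3 + \frac{157 - 5}{3} = 3 + \frac{1}{3} \cdot 152 = 3 + \frac{152}{3} = \frac{161}{3} \approx 53.667$)
$\frac{d{\left(15,14 \right)}}{n} + \frac{72}{106} = - \frac{14}{\frac{161}{3}} + \frac{72}{106} = \left(-14\right) \frac{3}{161} + 72 \cdot \frac{1}{106} = - \frac{6}{23} + \frac{36}{53} = \frac{510}{1219}$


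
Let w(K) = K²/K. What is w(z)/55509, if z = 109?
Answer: 109/55509 ≈ 0.0019636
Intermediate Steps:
w(K) = K
w(z)/55509 = 109/55509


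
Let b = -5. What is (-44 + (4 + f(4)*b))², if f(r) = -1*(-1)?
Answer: 2025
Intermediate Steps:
f(r) = 1
(-44 + (4 + f(4)*b))² = (-44 + (4 + 1*(-5)))² = (-44 + (4 - 5))² = (-44 - 1)² = (-45)² = 2025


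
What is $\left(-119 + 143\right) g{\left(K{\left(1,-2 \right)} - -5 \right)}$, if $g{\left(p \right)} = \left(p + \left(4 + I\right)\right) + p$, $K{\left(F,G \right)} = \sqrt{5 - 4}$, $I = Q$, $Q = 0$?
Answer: $384$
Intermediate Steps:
$I = 0$
$K{\left(F,G \right)} = 1$ ($K{\left(F,G \right)} = \sqrt{1} = 1$)
$g{\left(p \right)} = 4 + 2 p$ ($g{\left(p \right)} = \left(p + \left(4 + 0\right)\right) + p = \left(p + 4\right) + p = \left(4 + p\right) + p = 4 + 2 p$)
$\left(-119 + 143\right) g{\left(K{\left(1,-2 \right)} - -5 \right)} = \left(-119 + 143\right) \left(4 + 2 \left(1 - -5\right)\right) = 24 \left(4 + 2 \left(1 + 5\right)\right) = 24 \left(4 + 2 \cdot 6\right) = 24 \left(4 + 12\right) = 24 \cdot 16 = 384$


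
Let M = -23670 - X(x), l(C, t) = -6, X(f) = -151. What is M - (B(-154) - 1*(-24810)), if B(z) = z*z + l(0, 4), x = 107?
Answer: -72039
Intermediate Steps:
B(z) = -6 + z² (B(z) = z*z - 6 = z² - 6 = -6 + z²)
M = -23519 (M = -23670 - 1*(-151) = -23670 + 151 = -23519)
M - (B(-154) - 1*(-24810)) = -23519 - ((-6 + (-154)²) - 1*(-24810)) = -23519 - ((-6 + 23716) + 24810) = -23519 - (23710 + 24810) = -23519 - 1*48520 = -23519 - 48520 = -72039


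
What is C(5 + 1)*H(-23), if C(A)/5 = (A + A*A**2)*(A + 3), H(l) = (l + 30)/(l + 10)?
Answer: -69930/13 ≈ -5379.2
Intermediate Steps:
H(l) = (30 + l)/(10 + l)
C(A) = 5*(3 + A)*(A + A**3) (C(A) = 5*((A + A*A**2)*(A + 3)) = 5*((A + A**3)*(3 + A)) = 5*((3 + A)*(A + A**3)) = 5*(3 + A)*(A + A**3))
C(5 + 1)*H(-23) = (5*(5 + 1)*(3 + (5 + 1) + (5 + 1)**3 + 3*(5 + 1)**2))*((30 - 23)/(10 - 23)) = (5*6*(3 + 6 + 6**3 + 3*6**2))*(7/(-13)) = (5*6*(3 + 6 + 216 + 3*36))*(-1/13*7) = (5*6*(3 + 6 + 216 + 108))*(-7/13) = (5*6*333)*(-7/13) = 9990*(-7/13) = -69930/13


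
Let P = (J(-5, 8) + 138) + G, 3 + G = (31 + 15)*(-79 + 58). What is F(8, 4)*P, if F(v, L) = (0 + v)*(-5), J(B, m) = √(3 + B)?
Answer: 33240 - 40*I*√2 ≈ 33240.0 - 56.569*I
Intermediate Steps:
G = -969 (G = -3 + (31 + 15)*(-79 + 58) = -3 + 46*(-21) = -3 - 966 = -969)
F(v, L) = -5*v (F(v, L) = v*(-5) = -5*v)
P = -831 + I*√2 (P = (√(3 - 5) + 138) - 969 = (√(-2) + 138) - 969 = (I*√2 + 138) - 969 = (138 + I*√2) - 969 = -831 + I*√2 ≈ -831.0 + 1.4142*I)
F(8, 4)*P = (-5*8)*(-831 + I*√2) = -40*(-831 + I*√2) = 33240 - 40*I*√2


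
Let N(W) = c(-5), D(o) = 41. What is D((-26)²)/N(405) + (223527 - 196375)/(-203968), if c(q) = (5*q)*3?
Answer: -649943/956100 ≈ -0.67979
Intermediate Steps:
c(q) = 15*q
N(W) = -75 (N(W) = 15*(-5) = -75)
D((-26)²)/N(405) + (223527 - 196375)/(-203968) = 41/(-75) + (223527 - 196375)/(-203968) = 41*(-1/75) + 27152*(-1/203968) = -41/75 - 1697/12748 = -649943/956100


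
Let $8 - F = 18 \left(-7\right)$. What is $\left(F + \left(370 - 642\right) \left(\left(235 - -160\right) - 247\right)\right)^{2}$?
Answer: $1609774884$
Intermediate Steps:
$F = 134$ ($F = 8 - 18 \left(-7\right) = 8 - -126 = 8 + 126 = 134$)
$\left(F + \left(370 - 642\right) \left(\left(235 - -160\right) - 247\right)\right)^{2} = \left(134 + \left(370 - 642\right) \left(\left(235 - -160\right) - 247\right)\right)^{2} = \left(134 - 272 \left(\left(235 + 160\right) - 247\right)\right)^{2} = \left(134 - 272 \left(395 - 247\right)\right)^{2} = \left(134 - 40256\right)^{2} = \left(-40122\right)^{2} = 1609774884$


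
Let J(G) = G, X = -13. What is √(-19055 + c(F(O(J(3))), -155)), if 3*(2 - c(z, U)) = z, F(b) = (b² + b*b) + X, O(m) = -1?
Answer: 2*I*√42861/3 ≈ 138.02*I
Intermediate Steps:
F(b) = -13 + 2*b² (F(b) = (b² + b*b) - 13 = (b² + b²) - 13 = 2*b² - 13 = -13 + 2*b²)
c(z, U) = 2 - z/3
√(-19055 + c(F(O(J(3))), -155)) = √(-19055 + (2 - (-13 + 2*(-1)²)/3)) = √(-19055 + (2 - (-13 + 2*1)/3)) = √(-19055 + (2 - (-13 + 2)/3)) = √(-19055 + (2 - ⅓*(-11))) = √(-19055 + (2 + 11/3)) = √(-19055 + 17/3) = √(-57148/3) = 2*I*√42861/3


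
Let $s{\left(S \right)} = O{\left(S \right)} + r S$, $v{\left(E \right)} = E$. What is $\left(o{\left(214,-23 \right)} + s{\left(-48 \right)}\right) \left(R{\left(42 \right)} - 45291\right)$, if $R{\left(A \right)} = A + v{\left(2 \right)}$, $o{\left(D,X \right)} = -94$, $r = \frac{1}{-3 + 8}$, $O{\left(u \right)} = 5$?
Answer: $\frac{22306771}{5} \approx 4.4614 \cdot 10^{6}$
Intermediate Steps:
$r = \frac{1}{5} \approx 0.2$
$R{\left(A \right)} = 2 + A$ ($R{\left(A \right)} = A + 2 = 2 + A$)
$s{\left(S \right)} = 5 + \frac{S}{5}$
$\left(o{\left(214,-23 \right)} + s{\left(-48 \right)}\right) \left(R{\left(42 \right)} - 45291\right) = \left(-94 + \left(5 + \frac{1}{5} \left(-48\right)\right)\right) \left(\left(2 + 42\right) - 45291\right) = \left(-94 + \left(5 - \frac{48}{5}\right)\right) \left(44 - 45291\right) = \left(-94 - \frac{23}{5}\right) \left(-45247\right) = \left(- \frac{493}{5}\right) \left(-45247\right) = \frac{22306771}{5}$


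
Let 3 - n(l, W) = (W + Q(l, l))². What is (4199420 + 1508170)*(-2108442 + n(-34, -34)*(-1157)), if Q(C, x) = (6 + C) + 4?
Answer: 10160851483650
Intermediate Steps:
Q(C, x) = 10 + C
n(l, W) = 3 - (10 + W + l)² (n(l, W) = 3 - (W + (10 + l))² = 3 - (10 + W + l)²)
(4199420 + 1508170)*(-2108442 + n(-34, -34)*(-1157)) = (4199420 + 1508170)*(-2108442 + (3 - (10 - 34 - 34)²)*(-1157)) = 5707590*(-2108442 + (3 - 1*(-58)²)*(-1157)) = 5707590*(-2108442 + (3 - 1*3364)*(-1157)) = 5707590*(-2108442 + (3 - 3364)*(-1157)) = 5707590*(-2108442 - 3361*(-1157)) = 5707590*(-2108442 + 3888677) = 5707590*1780235 = 10160851483650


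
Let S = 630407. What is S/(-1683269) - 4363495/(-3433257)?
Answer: 5180586619556/5779095077133 ≈ 0.89644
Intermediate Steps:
S/(-1683269) - 4363495/(-3433257) = 630407/(-1683269) - 4363495/(-3433257) = 630407*(-1/1683269) - 4363495*(-1/3433257) = -630407/1683269 + 4363495/3433257 = 5180586619556/5779095077133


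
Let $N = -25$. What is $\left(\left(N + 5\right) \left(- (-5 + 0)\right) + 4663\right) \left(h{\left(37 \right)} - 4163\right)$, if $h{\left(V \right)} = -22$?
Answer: $-19096155$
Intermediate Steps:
$\left(\left(N + 5\right) \left(- (-5 + 0)\right) + 4663\right) \left(h{\left(37 \right)} - 4163\right) = \left(\left(-25 + 5\right) \left(- (-5 + 0)\right) + 4663\right) \left(-22 - 4163\right) = \left(- 20 \left(\left(-1\right) \left(-5\right)\right) + 4663\right) \left(-4185\right) = \left(\left(-20\right) 5 + 4663\right) \left(-4185\right) = \left(-100 + 4663\right) \left(-4185\right) = 4563 \left(-4185\right) = -19096155$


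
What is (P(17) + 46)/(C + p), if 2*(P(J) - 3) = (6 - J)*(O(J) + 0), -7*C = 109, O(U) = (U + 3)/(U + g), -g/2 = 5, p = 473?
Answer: 233/3202 ≈ 0.072767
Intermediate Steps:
g = -10 (g = -2*5 = -10)
O(U) = (3 + U)/(-10 + U) (O(U) = (U + 3)/(U - 10) = (3 + U)/(-10 + U))
C = -109/7 (C = -⅐*109 = -109/7 ≈ -15.571)
P(J) = 3 + (3 + J)*(6 - J)/(2*(-10 + J)) (P(J) = 3 + ((6 - J)*((3 + J)/(-10 + J) + 0))/2 = 3 + ((6 - J)*((3 + J)/(-10 + J)))/2 = 3 + ((3 + J)*(6 - J)/(-10 + J))/2 = 3 + (3 + J)*(6 - J)/(2*(-10 + J)))
(P(17) + 46)/(C + p) = ((-42 - 1*17² + 9*17)/(2*(-10 + 17)) + 46)/(-109/7 + 473) = ((½)*(-42 - 1*289 + 153)/7 + 46)/(3202/7) = ((½)*(⅐)*(-42 - 289 + 153) + 46)*(7/3202) = ((½)*(⅐)*(-178) + 46)*(7/3202) = (-89/7 + 46)*(7/3202) = (233/7)*(7/3202) = 233/3202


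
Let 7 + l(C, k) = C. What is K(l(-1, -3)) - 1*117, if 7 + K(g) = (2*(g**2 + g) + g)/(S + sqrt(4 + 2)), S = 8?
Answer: -3180/29 - 52*sqrt(6)/29 ≈ -114.05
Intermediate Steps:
l(C, k) = -7 + C
K(g) = -7 + (2*g**2 + 3*g)/(8 + sqrt(6)) (K(g) = -7 + (2*(g**2 + g) + g)/(8 + sqrt(4 + 2)) = -7 + (2*(g + g**2) + g)/(8 + sqrt(6)) = -7 + ((2*g + 2*g**2) + g)/(8 + sqrt(6)) = -7 + (2*g**2 + 3*g)/(8 + sqrt(6)))
K(l(-1, -3)) - 1*117 = (-7 + 8*(-7 - 1)**2/29 + 12*(-7 - 1)/29 - 3*(-7 - 1)*sqrt(6)/58 - sqrt(6)*(-7 - 1)**2/29) - 1*117 = (-7 + (8/29)*(-8)**2 + (12/29)*(-8) - 3/58*(-8)*sqrt(6) - 1/29*sqrt(6)*(-8)**2) - 117 = (-7 + (8/29)*64 - 96/29 + 12*sqrt(6)/29 - 1/29*sqrt(6)*64) - 117 = (-7 + 512/29 - 96/29 + 12*sqrt(6)/29 - 64*sqrt(6)/29) - 117 = (213/29 - 52*sqrt(6)/29) - 117 = -3180/29 - 52*sqrt(6)/29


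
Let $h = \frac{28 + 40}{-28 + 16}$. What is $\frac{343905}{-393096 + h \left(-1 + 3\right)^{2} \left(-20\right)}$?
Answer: $- \frac{1031715}{1177928} \approx -0.87587$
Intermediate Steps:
$h = - \frac{17}{3}$ ($h = \frac{68}{-12} = 68 \left(- \frac{1}{12}\right) = - \frac{17}{3} \approx -5.6667$)
$\frac{343905}{-393096 + h \left(-1 + 3\right)^{2} \left(-20\right)} = \frac{343905}{-393096 + - \frac{17 \left(-1 + 3\right)^{2}}{3} \left(-20\right)} = \frac{343905}{-393096 + - \frac{17 \cdot 2^{2}}{3} \left(-20\right)} = \frac{343905}{-393096 + \left(- \frac{17}{3}\right) 4 \left(-20\right)} = \frac{343905}{-393096 - - \frac{1360}{3}} = \frac{343905}{-393096 + \frac{1360}{3}} = \frac{343905}{- \frac{1177928}{3}} = 343905 \left(- \frac{3}{1177928}\right) = - \frac{1031715}{1177928}$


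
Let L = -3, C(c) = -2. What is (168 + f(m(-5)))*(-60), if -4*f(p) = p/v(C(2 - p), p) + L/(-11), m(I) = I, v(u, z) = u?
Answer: -220845/22 ≈ -10038.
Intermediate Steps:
f(p) = -3/44 + p/8 (f(p) = -(p/(-2) - 3/(-11))/4 = -(p*(-1/2) - 3*(-1/11))/4 = -(-p/2 + 3/11)/4 = -(3/11 - p/2)/4 = -3/44 + p/8)
(168 + f(m(-5)))*(-60) = (168 + (-3/44 + (1/8)*(-5)))*(-60) = (168 + (-3/44 - 5/8))*(-60) = (168 - 61/88)*(-60) = (14723/88)*(-60) = -220845/22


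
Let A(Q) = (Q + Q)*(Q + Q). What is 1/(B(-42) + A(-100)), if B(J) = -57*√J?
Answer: 20000/800068229 + 57*I*√42/1600136458 ≈ 2.4998e-5 + 2.3086e-7*I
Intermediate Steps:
A(Q) = 4*Q² (A(Q) = (2*Q)*(2*Q) = 4*Q²)
1/(B(-42) + A(-100)) = 1/(-57*I*√42 + 4*(-100)²) = 1/(-57*I*√42 + 4*10000) = 1/(-57*I*√42 + 40000) = 1/(40000 - 57*I*√42)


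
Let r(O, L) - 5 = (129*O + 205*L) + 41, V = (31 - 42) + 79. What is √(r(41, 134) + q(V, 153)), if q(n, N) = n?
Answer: √32873 ≈ 181.31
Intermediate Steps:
V = 68 (V = -11 + 79 = 68)
r(O, L) = 46 + 129*O + 205*L (r(O, L) = 5 + ((129*O + 205*L) + 41) = 5 + (41 + 129*O + 205*L) = 46 + 129*O + 205*L)
√(r(41, 134) + q(V, 153)) = √((46 + 129*41 + 205*134) + 68) = √((46 + 5289 + 27470) + 68) = √(32805 + 68) = √32873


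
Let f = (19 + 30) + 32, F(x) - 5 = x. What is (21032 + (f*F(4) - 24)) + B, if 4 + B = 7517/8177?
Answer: 177718258/8177 ≈ 21734.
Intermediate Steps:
F(x) = 5 + x
f = 81 (f = 49 + 32 = 81)
B = -25191/8177 (B = -4 + 7517/8177 = -25191/8177 ≈ -3.0807)
(21032 + (f*F(4) - 24)) + B = (21032 + (81*(5 + 4) - 24)) - 25191/8177 = (21032 + (81*9 - 24)) - 25191/8177 = (21032 + (729 - 24)) - 25191/8177 = (21032 + 705) - 25191/8177 = 21737 - 25191/8177 = 177718258/8177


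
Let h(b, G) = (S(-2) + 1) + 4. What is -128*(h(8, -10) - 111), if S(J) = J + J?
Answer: 14080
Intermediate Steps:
S(J) = 2*J
h(b, G) = 1 (h(b, G) = (2*(-2) + 1) + 4 = (-4 + 1) + 4 = -3 + 4 = 1)
-128*(h(8, -10) - 111) = -128*(1 - 111) = -128*(-110) = 14080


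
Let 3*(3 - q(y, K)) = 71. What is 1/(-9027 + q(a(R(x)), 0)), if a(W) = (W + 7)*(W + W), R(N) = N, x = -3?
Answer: -3/27143 ≈ -0.00011053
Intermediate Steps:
a(W) = 2*W*(7 + W) (a(W) = (7 + W)*(2*W) = 2*W*(7 + W))
q(y, K) = -62/3 (q(y, K) = 3 - 1/3*71 = 3 - 71/3 = -62/3)
1/(-9027 + q(a(R(x)), 0)) = 1/(-9027 - 62/3) = 1/(-27143/3) = -3/27143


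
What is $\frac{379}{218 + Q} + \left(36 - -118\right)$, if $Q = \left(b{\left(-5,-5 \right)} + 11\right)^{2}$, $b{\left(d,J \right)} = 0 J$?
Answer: $\frac{52585}{339} \approx 155.12$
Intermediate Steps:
$b{\left(d,J \right)} = 0$
$Q = 121$ ($Q = \left(0 + 11\right)^{2} = 11^{2} = 121$)
$\frac{379}{218 + Q} + \left(36 - -118\right) = \frac{379}{218 + 121} + \left(36 - -118\right) = \frac{379}{339} + \left(36 + 118\right) = 379 \cdot \frac{1}{339} + 154 = \frac{379}{339} + 154 = \frac{52585}{339}$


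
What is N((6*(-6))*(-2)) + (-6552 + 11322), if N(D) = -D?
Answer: 4698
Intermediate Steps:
N((6*(-6))*(-2)) + (-6552 + 11322) = -6*(-6)*(-2) + (-6552 + 11322) = -(-36)*(-2) + 4770 = -1*72 + 4770 = -72 + 4770 = 4698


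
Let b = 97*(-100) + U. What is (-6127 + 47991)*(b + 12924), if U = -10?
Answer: 134550896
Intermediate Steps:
b = -9710 (b = 97*(-100) - 10 = -9700 - 10 = -9710)
(-6127 + 47991)*(b + 12924) = (-6127 + 47991)*(-9710 + 12924) = 41864*3214 = 134550896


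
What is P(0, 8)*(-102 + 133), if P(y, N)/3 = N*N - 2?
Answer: 5766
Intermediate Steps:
P(y, N) = -6 + 3*N² (P(y, N) = 3*(N*N - 2) = 3*(N² - 2) = 3*(-2 + N²) = -6 + 3*N²)
P(0, 8)*(-102 + 133) = (-6 + 3*8²)*(-102 + 133) = (-6 + 3*64)*31 = (-6 + 192)*31 = 186*31 = 5766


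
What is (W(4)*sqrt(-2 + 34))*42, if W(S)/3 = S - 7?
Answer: -1512*sqrt(2) ≈ -2138.3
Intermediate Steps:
W(S) = -21 + 3*S (W(S) = 3*(S - 7) = 3*(-7 + S) = -21 + 3*S)
(W(4)*sqrt(-2 + 34))*42 = ((-21 + 3*4)*sqrt(-2 + 34))*42 = ((-21 + 12)*sqrt(32))*42 = -36*sqrt(2)*42 = -1512*sqrt(2)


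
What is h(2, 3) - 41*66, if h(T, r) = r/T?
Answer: -5409/2 ≈ -2704.5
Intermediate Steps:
h(2, 3) - 41*66 = 3/2 - 41*66 = 3*(½) - 2706 = 3/2 - 2706 = -5409/2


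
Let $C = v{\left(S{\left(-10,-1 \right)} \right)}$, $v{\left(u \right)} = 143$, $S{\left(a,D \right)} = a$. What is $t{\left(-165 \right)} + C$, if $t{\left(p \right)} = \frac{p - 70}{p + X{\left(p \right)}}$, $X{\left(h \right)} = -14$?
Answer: $\frac{25832}{179} \approx 144.31$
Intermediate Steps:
$t{\left(p \right)} = \frac{-70 + p}{-14 + p}$ ($t{\left(p \right)} = \frac{p - 70}{p - 14} = \frac{-70 + p}{-14 + p}$)
$C = 143$
$t{\left(-165 \right)} + C = \frac{-70 - 165}{-14 - 165} + 143 = \frac{1}{-179} \left(-235\right) + 143 = \left(- \frac{1}{179}\right) \left(-235\right) + 143 = \frac{235}{179} + 143 = \frac{25832}{179}$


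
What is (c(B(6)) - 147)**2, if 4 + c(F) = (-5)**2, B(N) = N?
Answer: 15876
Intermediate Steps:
c(F) = 21 (c(F) = -4 + (-5)**2 = -4 + 25 = 21)
(c(B(6)) - 147)**2 = (21 - 147)**2 = (-126)**2 = 15876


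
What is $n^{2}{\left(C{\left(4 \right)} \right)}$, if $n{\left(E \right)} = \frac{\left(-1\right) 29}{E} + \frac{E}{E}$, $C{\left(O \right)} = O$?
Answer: $\frac{625}{16} \approx 39.063$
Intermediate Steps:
$n{\left(E \right)} = 1 - \frac{29}{E}$ ($n{\left(E \right)} = - \frac{29}{E} + 1 = 1 - \frac{29}{E}$)
$n^{2}{\left(C{\left(4 \right)} \right)} = \left(\frac{-29 + 4}{4}\right)^{2} = \left(\frac{1}{4} \left(-25\right)\right)^{2} = \left(- \frac{25}{4}\right)^{2} = \frac{625}{16}$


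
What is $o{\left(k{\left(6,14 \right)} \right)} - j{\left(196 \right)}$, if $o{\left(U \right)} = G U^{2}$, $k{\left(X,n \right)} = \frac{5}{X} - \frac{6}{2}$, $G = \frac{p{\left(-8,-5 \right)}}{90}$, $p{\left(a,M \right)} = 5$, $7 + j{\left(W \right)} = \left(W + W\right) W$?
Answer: $- \frac{49782431}{648} \approx -76825.0$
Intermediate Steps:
$j{\left(W \right)} = -7 + 2 W^{2}$ ($j{\left(W \right)} = -7 + \left(W + W\right) W = -7 + 2 W W = -7 + 2 W^{2}$)
$G = \frac{1}{18}$ ($G = \frac{5}{90} = 5 \cdot \frac{1}{90} = \frac{1}{18} \approx 0.055556$)
$k{\left(X,n \right)} = -3 + \frac{5}{X}$ ($k{\left(X,n \right)} = \frac{5}{X} - 3 = -3 + \frac{5}{X}$)
$o{\left(U \right)} = \frac{U^{2}}{18}$
$o{\left(k{\left(6,14 \right)} \right)} - j{\left(196 \right)} = \frac{\left(-3 + \frac{5}{6}\right)^{2}}{18} - \left(-7 + 2 \cdot 196^{2}\right) = \frac{\left(-3 + 5 \cdot \frac{1}{6}\right)^{2}}{18} - \left(-7 + 2 \cdot 38416\right) = \frac{\left(-3 + \frac{5}{6}\right)^{2}}{18} - \left(-7 + 76832\right) = \frac{\left(- \frac{13}{6}\right)^{2}}{18} - 76825 = \frac{1}{18} \cdot \frac{169}{36} - 76825 = \frac{169}{648} - 76825 = - \frac{49782431}{648}$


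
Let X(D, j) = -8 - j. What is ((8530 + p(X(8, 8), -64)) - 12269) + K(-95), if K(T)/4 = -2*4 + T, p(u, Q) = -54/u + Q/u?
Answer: -33149/8 ≈ -4143.6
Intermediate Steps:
K(T) = -32 + 4*T (K(T) = 4*(-2*4 + T) = 4*(-8 + T) = -32 + 4*T)
((8530 + p(X(8, 8), -64)) - 12269) + K(-95) = ((8530 + (-54 - 64)/(-8 - 1*8)) - 12269) + (-32 + 4*(-95)) = ((8530 - 118/(-8 - 8)) - 12269) + (-32 - 380) = ((8530 - 118/(-16)) - 12269) - 412 = ((8530 - 1/16*(-118)) - 12269) - 412 = ((8530 + 59/8) - 12269) - 412 = (68299/8 - 12269) - 412 = -29853/8 - 412 = -33149/8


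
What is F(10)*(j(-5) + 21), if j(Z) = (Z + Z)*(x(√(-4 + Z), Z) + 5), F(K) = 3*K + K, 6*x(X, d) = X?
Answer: -1160 - 200*I ≈ -1160.0 - 200.0*I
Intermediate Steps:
x(X, d) = X/6
F(K) = 4*K
j(Z) = 2*Z*(5 + √(-4 + Z)/6) (j(Z) = (Z + Z)*(√(-4 + Z)/6 + 5) = (2*Z)*(5 + √(-4 + Z)/6) = 2*Z*(5 + √(-4 + Z)/6))
F(10)*(j(-5) + 21) = (4*10)*((⅓)*(-5)*(30 + √(-4 - 5)) + 21) = 40*((⅓)*(-5)*(30 + √(-9)) + 21) = 40*((⅓)*(-5)*(30 + 3*I) + 21) = 40*((-50 - 5*I) + 21) = 40*(-29 - 5*I) = -1160 - 200*I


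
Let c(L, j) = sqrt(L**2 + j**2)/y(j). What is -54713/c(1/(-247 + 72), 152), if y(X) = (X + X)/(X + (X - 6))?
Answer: -1455365800*sqrt(707560001)/105426440149 ≈ -367.20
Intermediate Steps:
y(X) = 2*X/(-6 + 2*X) (y(X) = (2*X)/(X + (-6 + X)) = (2*X)/(-6 + 2*X) = 2*X/(-6 + 2*X))
c(L, j) = sqrt(L**2 + j**2)*(-3 + j)/j (c(L, j) = sqrt(L**2 + j**2)/((j/(-3 + j))) = sqrt(L**2 + j**2)*((-3 + j)/j) = sqrt(L**2 + j**2)*(-3 + j)/j)
-54713/c(1/(-247 + 72), 152) = -54713*152/((-3 + 152)*sqrt((1/(-247 + 72))**2 + 152**2)) = -54713*152/(149*sqrt((1/(-175))**2 + 23104)) = -54713*152/(149*sqrt((-1/175)**2 + 23104)) = -54713*152/(149*sqrt(1/30625 + 23104)) = -54713*26600*sqrt(707560001)/105426440149 = -1455365800*sqrt(707560001)/105426440149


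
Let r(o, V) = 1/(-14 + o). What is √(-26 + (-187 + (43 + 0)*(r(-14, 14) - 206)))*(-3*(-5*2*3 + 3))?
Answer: 1377*I*√6153/14 ≈ 7715.2*I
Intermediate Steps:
√(-26 + (-187 + (43 + 0)*(r(-14, 14) - 206)))*(-3*(-5*2*3 + 3)) = √(-26 + (-187 + (43 + 0)*(1/(-14 - 14) - 206)))*(-3*(-5*2*3 + 3)) = √(-26 + (-187 + 43*(1/(-28) - 206)))*(-3*(-10*3 + 3)) = √(-26 + (-187 + 43*(-1/28 - 206)))*(-3*(-30 + 3)) = √(-26 + (-187 + 43*(-5769/28)))*(-3*(-27)) = √(-26 + (-187 - 248067/28))*81 = √(-26 - 253303/28)*81 = √(-254031/28)*81 = (17*I*√6153/14)*81 = 1377*I*√6153/14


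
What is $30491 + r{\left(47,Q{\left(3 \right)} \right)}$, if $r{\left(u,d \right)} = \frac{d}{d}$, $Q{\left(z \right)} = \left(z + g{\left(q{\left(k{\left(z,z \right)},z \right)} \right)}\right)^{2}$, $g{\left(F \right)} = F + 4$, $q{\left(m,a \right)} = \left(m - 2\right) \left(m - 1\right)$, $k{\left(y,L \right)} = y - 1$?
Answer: $30492$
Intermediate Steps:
$k{\left(y,L \right)} = -1 + y$
$q{\left(m,a \right)} = \left(-1 + m\right) \left(-2 + m\right)$ ($q{\left(m,a \right)} = \left(-2 + m\right) \left(-1 + m\right) = \left(-1 + m\right) \left(-2 + m\right)$)
$g{\left(F \right)} = 4 + F$
$Q{\left(z \right)} = \left(9 + \left(-1 + z\right)^{2} - 2 z\right)^{2}$ ($Q{\left(z \right)} = \left(z + \left(4 + \left(2 + \left(-1 + z\right)^{2} - 3 \left(-1 + z\right)\right)\right)\right)^{2} = \left(z + \left(4 + \left(2 + \left(-1 + z\right)^{2} - \left(-3 + 3 z\right)\right)\right)\right)^{2} = \left(z + \left(4 + \left(5 + \left(-1 + z\right)^{2} - 3 z\right)\right)\right)^{2} = \left(z + \left(9 + \left(-1 + z\right)^{2} - 3 z\right)\right)^{2} = \left(9 + \left(-1 + z\right)^{2} - 2 z\right)^{2}$)
$r{\left(u,d \right)} = 1$
$30491 + r{\left(47,Q{\left(3 \right)} \right)} = 30491 + 1 = 30492$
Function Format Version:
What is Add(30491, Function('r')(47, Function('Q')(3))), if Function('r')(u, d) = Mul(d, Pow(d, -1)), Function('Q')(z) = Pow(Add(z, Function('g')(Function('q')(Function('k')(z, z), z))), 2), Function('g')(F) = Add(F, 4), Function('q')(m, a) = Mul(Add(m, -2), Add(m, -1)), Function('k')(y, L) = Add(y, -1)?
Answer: 30492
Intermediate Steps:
Function('k')(y, L) = Add(-1, y)
Function('q')(m, a) = Mul(Add(-1, m), Add(-2, m)) (Function('q')(m, a) = Mul(Add(-2, m), Add(-1, m)) = Mul(Add(-1, m), Add(-2, m)))
Function('g')(F) = Add(4, F)
Function('Q')(z) = Pow(Add(9, Pow(Add(-1, z), 2), Mul(-2, z)), 2) (Function('Q')(z) = Pow(Add(z, Add(4, Add(2, Pow(Add(-1, z), 2), Mul(-3, Add(-1, z))))), 2) = Pow(Add(z, Add(4, Add(2, Pow(Add(-1, z), 2), Add(3, Mul(-3, z))))), 2) = Pow(Add(z, Add(4, Add(5, Pow(Add(-1, z), 2), Mul(-3, z)))), 2) = Pow(Add(z, Add(9, Pow(Add(-1, z), 2), Mul(-3, z))), 2) = Pow(Add(9, Pow(Add(-1, z), 2), Mul(-2, z)), 2))
Function('r')(u, d) = 1
Add(30491, Function('r')(47, Function('Q')(3))) = Add(30491, 1) = 30492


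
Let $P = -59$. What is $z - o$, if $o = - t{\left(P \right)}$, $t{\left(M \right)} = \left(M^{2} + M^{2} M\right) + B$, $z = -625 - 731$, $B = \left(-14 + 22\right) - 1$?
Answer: $-203247$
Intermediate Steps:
$B = 7$ ($B = 8 - 1 = 7$)
$z = -1356$ ($z = -625 - 731 = -1356$)
$t{\left(M \right)} = 7 + M^{2} + M^{3}$ ($t{\left(M \right)} = \left(M^{2} + M^{2} M\right) + 7 = \left(M^{2} + M^{3}\right) + 7 = 7 + M^{2} + M^{3}$)
$o = 201891$ ($o = - (7 + \left(-59\right)^{2} + \left(-59\right)^{3}) = - (7 + 3481 - 205379) = \left(-1\right) \left(-201891\right) = 201891$)
$z - o = -1356 - 201891 = -203247$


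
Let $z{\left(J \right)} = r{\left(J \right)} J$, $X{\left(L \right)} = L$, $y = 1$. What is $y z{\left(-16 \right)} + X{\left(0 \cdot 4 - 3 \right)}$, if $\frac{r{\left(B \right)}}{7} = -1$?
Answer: $109$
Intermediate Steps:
$r{\left(B \right)} = -7$ ($r{\left(B \right)} = 7 \left(-1\right) = -7$)
$z{\left(J \right)} = - 7 J$
$y z{\left(-16 \right)} + X{\left(0 \cdot 4 - 3 \right)} = 1 \left(\left(-7\right) \left(-16\right)\right) + \left(0 \cdot 4 - 3\right) = 1 \cdot 112 + \left(0 - 3\right) = 112 - 3 = 109$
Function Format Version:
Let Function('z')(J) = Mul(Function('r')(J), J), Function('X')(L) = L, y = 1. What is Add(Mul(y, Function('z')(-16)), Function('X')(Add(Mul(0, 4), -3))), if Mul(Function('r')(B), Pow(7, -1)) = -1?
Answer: 109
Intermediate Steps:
Function('r')(B) = -7 (Function('r')(B) = Mul(7, -1) = -7)
Function('z')(J) = Mul(-7, J)
Add(Mul(y, Function('z')(-16)), Function('X')(Add(Mul(0, 4), -3))) = Add(Mul(1, Mul(-7, -16)), Add(Mul(0, 4), -3)) = Add(Mul(1, 112), Add(0, -3)) = Add(112, -3) = 109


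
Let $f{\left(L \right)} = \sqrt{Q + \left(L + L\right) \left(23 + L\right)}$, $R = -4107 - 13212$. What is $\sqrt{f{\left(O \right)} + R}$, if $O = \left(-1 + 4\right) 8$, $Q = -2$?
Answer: $\sqrt{-17319 + 7 \sqrt{46}} \approx 131.42 i$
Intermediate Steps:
$R = -17319$ ($R = -4107 - 13212 = -17319$)
$O = 24$ ($O = 3 \cdot 8 = 24$)
$f{\left(L \right)} = \sqrt{-2 + 2 L \left(23 + L\right)}$ ($f{\left(L \right)} = \sqrt{-2 + \left(L + L\right) \left(23 + L\right)} = \sqrt{-2 + 2 L \left(23 + L\right)}$)
$\sqrt{f{\left(O \right)} + R} = \sqrt{\sqrt{-2 + 2 \cdot 24^{2} + 46 \cdot 24} - 17319} = \sqrt{\sqrt{-2 + 2 \cdot 576 + 1104} - 17319} = \sqrt{\sqrt{-2 + 1152 + 1104} - 17319} = \sqrt{\sqrt{2254} - 17319} = \sqrt{7 \sqrt{46} - 17319} = \sqrt{-17319 + 7 \sqrt{46}}$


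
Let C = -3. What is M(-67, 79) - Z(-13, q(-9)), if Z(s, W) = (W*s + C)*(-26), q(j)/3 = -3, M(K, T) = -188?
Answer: 2776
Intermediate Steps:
q(j) = -9 (q(j) = 3*(-3) = -9)
Z(s, W) = 78 - 26*W*s (Z(s, W) = (W*s - 3)*(-26) = (-3 + W*s)*(-26) = 78 - 26*W*s)
M(-67, 79) - Z(-13, q(-9)) = -188 - (78 - 26*(-9)*(-13)) = -188 - (78 - 3042) = -188 - 1*(-2964) = -188 + 2964 = 2776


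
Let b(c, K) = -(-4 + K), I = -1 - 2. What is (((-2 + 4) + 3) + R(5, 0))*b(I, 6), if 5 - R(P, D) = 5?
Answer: -10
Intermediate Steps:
R(P, D) = 0 (R(P, D) = 5 - 1*5 = 5 - 5 = 0)
I = -3
b(c, K) = 4 - K
(((-2 + 4) + 3) + R(5, 0))*b(I, 6) = (((-2 + 4) + 3) + 0)*(4 - 1*6) = ((2 + 3) + 0)*(4 - 6) = (5 + 0)*(-2) = 5*(-2) = -10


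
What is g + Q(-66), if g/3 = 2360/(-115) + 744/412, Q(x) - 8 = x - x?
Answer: -114062/2369 ≈ -48.148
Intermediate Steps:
Q(x) = 8 (Q(x) = 8 + (x - x) = 8 + 0 = 8)
g = -133014/2369 (g = 3*(2360/(-115) + 744/412) = 3*(2360*(-1/115) + 744*(1/412)) = 3*(-472/23 + 186/103) = 3*(-44338/2369) = -133014/2369 ≈ -56.148)
g + Q(-66) = -133014/2369 + 8 = -114062/2369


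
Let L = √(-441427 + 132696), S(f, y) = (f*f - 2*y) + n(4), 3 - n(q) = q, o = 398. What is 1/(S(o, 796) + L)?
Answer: 156811/24589998452 - I*√308731/24589998452 ≈ 6.377e-6 - 2.2596e-8*I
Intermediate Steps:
n(q) = 3 - q
S(f, y) = -1 + f² - 2*y (S(f, y) = (f*f - 2*y) + (3 - 1*4) = (f² - 2*y) + (3 - 4) = (f² - 2*y) - 1 = -1 + f² - 2*y)
L = I*√308731 (L = √(-308731) = I*√308731 ≈ 555.64*I)
1/(S(o, 796) + L) = 1/((-1 + 398² - 2*796) + I*√308731) = 1/((-1 + 158404 - 1592) + I*√308731) = 1/(156811 + I*√308731)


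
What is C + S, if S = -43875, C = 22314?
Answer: -21561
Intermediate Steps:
C + S = 22314 - 43875 = -21561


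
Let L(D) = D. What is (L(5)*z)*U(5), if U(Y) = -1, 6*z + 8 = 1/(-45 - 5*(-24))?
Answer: 599/90 ≈ 6.6556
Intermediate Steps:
z = -599/450 (z = -4/3 + 1/(6*(-45 - 5*(-24))) = -4/3 + 1/(6*(-45 + 120)) = -4/3 + (⅙)/75 = -4/3 + (⅙)*(1/75) = -4/3 + 1/450 = -599/450 ≈ -1.3311)
(L(5)*z)*U(5) = (5*(-599/450))*(-1) = -599/90*(-1) = 599/90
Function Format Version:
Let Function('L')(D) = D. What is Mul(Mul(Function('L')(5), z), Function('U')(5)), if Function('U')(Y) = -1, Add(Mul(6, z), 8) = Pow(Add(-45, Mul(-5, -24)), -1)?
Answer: Rational(599, 90) ≈ 6.6556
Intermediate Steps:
z = Rational(-599, 450) (z = Add(Rational(-4, 3), Mul(Rational(1, 6), Pow(Add(-45, Mul(-5, -24)), -1))) = Add(Rational(-4, 3), Mul(Rational(1, 6), Pow(Add(-45, 120), -1))) = Add(Rational(-4, 3), Mul(Rational(1, 6), Pow(75, -1))) = Add(Rational(-4, 3), Mul(Rational(1, 6), Rational(1, 75))) = Add(Rational(-4, 3), Rational(1, 450)) = Rational(-599, 450) ≈ -1.3311)
Mul(Mul(Function('L')(5), z), Function('U')(5)) = Mul(Mul(5, Rational(-599, 450)), -1) = Mul(Rational(-599, 90), -1) = Rational(599, 90)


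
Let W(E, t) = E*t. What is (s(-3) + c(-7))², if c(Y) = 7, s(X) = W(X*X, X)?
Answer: 400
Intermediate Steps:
s(X) = X³ (s(X) = (X*X)*X = X²*X = X³)
(s(-3) + c(-7))² = ((-3)³ + 7)² = (-27 + 7)² = (-20)² = 400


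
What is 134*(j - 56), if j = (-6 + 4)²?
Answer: -6968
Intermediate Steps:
j = 4 (j = (-2)² = 4)
134*(j - 56) = 134*(4 - 56) = 134*(-52) = -6968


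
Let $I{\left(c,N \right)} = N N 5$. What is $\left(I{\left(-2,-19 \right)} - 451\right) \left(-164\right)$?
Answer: $-222056$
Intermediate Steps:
$I{\left(c,N \right)} = 5 N^{2}$ ($I{\left(c,N \right)} = N^{2} \cdot 5 = 5 N^{2}$)
$\left(I{\left(-2,-19 \right)} - 451\right) \left(-164\right) = \left(5 \left(-19\right)^{2} - 451\right) \left(-164\right) = \left(5 \cdot 361 - 451\right) \left(-164\right) = \left(1805 - 451\right) \left(-164\right) = 1354 \left(-164\right) = -222056$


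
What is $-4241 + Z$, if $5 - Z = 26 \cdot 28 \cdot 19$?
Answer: $-18068$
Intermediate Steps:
$Z = -13827$ ($Z = 5 - 26 \cdot 28 \cdot 19 = 5 - 728 \cdot 19 = 5 - 13832 = -13827$)
$-4241 + Z = -4241 - 13827 = -18068$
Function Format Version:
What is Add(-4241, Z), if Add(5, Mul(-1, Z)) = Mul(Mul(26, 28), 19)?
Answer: -18068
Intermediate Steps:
Z = -13827 (Z = Add(5, Mul(-1, Mul(Mul(26, 28), 19))) = Add(5, Mul(-1, Mul(728, 19))) = Add(5, Mul(-1, 13832)) = Add(5, -13832) = -13827)
Add(-4241, Z) = Add(-4241, -13827) = -18068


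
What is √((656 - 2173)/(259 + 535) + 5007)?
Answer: √3155388554/794 ≈ 70.747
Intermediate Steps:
√((656 - 2173)/(259 + 535) + 5007) = √(-1517/794 + 5007) = √(3974041/794) = √3155388554/794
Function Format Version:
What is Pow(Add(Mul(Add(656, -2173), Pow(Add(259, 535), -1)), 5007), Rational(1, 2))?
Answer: Mul(Rational(1, 794), Pow(3155388554, Rational(1, 2))) ≈ 70.747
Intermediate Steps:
Pow(Add(Mul(Add(656, -2173), Pow(Add(259, 535), -1)), 5007), Rational(1, 2)) = Pow(Add(Mul(-1517, Pow(794, -1)), 5007), Rational(1, 2)) = Pow(Add(Mul(-1517, Rational(1, 794)), 5007), Rational(1, 2)) = Pow(Add(Rational(-1517, 794), 5007), Rational(1, 2)) = Pow(Rational(3974041, 794), Rational(1, 2)) = Mul(Rational(1, 794), Pow(3155388554, Rational(1, 2)))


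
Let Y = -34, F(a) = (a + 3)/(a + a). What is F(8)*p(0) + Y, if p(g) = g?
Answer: -34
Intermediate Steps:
F(a) = (3 + a)/(2*a) (F(a) = (3 + a)/((2*a)) = (3 + a)*(1/(2*a)) = (3 + a)/(2*a))
F(8)*p(0) + Y = ((½)*(3 + 8)/8)*0 - 34 = ((½)*(⅛)*11)*0 - 34 = (11/16)*0 - 34 = 0 - 34 = -34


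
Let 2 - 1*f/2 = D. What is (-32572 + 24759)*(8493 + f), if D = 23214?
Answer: 296354903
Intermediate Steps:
f = -46424 (f = 4 - 2*23214 = 4 - 46428 = -46424)
(-32572 + 24759)*(8493 + f) = (-32572 + 24759)*(8493 - 46424) = -7813*(-37931) = 296354903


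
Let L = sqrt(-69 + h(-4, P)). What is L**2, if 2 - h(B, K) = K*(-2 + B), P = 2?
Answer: -55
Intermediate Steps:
h(B, K) = 2 - K*(-2 + B)
L = I*sqrt(55) (L = sqrt(-69 + (2 + 2*2 - 1*(-4)*2)) = sqrt(-69 + (2 + 4 + 8)) = sqrt(-69 + 14) = sqrt(-55) = I*sqrt(55) ≈ 7.4162*I)
L**2 = (I*sqrt(55))**2 = -55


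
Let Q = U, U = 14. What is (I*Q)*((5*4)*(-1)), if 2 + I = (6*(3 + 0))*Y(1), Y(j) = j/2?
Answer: -1960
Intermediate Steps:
Y(j) = j/2 (Y(j) = j*(½) = j/2)
I = 7 (I = -2 + (6*(3 + 0))*((½)*1) = -2 + (6*3)*(½) = -2 + 18*(½) = -2 + 9 = 7)
Q = 14
(I*Q)*((5*4)*(-1)) = (7*14)*((5*4)*(-1)) = 98*(20*(-1)) = 98*(-20) = -1960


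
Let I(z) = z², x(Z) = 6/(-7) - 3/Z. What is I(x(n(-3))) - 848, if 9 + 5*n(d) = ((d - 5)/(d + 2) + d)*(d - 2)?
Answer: -48024311/56644 ≈ -847.83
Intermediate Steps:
n(d) = -9/5 + (-2 + d)*(d + (-5 + d)/(2 + d))/5 (n(d) = -9/5 + (((d - 5)/(d + 2) + d)*(d - 2))/5 = -9/5 + (((-5 + d)/(2 + d) + d)*(-2 + d))/5 = -9/5 + ((d + (-5 + d)/(2 + d))*(-2 + d))/5 = -9/5 + ((-2 + d)*(d + (-5 + d)/(2 + d)))/5 = -9/5 + (-2 + d)*(d + (-5 + d)/(2 + d))/5)
x(Z) = -6/7 - 3/Z (x(Z) = 6*(-⅐) - 3/Z = -6/7 - 3/Z)
I(x(n(-3))) - 848 = (-6/7 - 3*5*(2 - 3)/(-8 + (-3)² + (-3)³ - 20*(-3)))² - 848 = (-6/7 - 3*(-5/(-8 + 9 - 27 + 60)))² - 848 = (-6/7 - 3/((⅕)*(-1)*34))² - 848 = (-6/7 - 3/(-34/5))² - 848 = (-6/7 - 3*(-5/34))² - 848 = (-6/7 + 15/34)² - 848 = (-99/238)² - 848 = 9801/56644 - 848 = -48024311/56644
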